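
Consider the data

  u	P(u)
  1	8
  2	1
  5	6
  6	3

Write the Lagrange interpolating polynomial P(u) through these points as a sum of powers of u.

L_0(u) = (u - 2)(u - 5)(u - 6) / [-20] = -(1/20)u^3 + (13/20)u^2 - (13/5)u + 3
L_1(u) = (u - 1)(u - 5)(u - 6) / [12] = (1/12)u^3 - u^2 + (41/12)u - 5/2
L_2(u) = (u - 1)(u - 2)(u - 6) / [-12] = -(1/12)u^3 + (3/4)u^2 - (5/3)u + 1
L_3(u) = (u - 1)(u - 2)(u - 5) / [20] = (1/20)u^3 - (2/5)u^2 + (17/20)u - 1/2
P(u) = 8·L_0 + 1·L_1 + 6·L_2 + 3·L_3
  8·L_0(u) = -(2/5)u^3 + (26/5)u^2 - (104/5)u + 24
  1·L_1(u) = (1/12)u^3 - u^2 + (41/12)u - 5/2
  6·L_2(u) = -(1/2)u^3 + (9/2)u^2 - 10u + 6
  3·L_3(u) = (3/20)u^3 - (6/5)u^2 + (51/20)u - 3/2
Adding term by term: -(2/3)u^3 + (15/2)u^2 - (149/6)u + 26

P(u) = -(2/3)u^3 + (15/2)u^2 - (149/6)u + 26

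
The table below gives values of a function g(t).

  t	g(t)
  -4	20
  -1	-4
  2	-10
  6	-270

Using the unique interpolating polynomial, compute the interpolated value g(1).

L_0(1) = (2)·(-1)·(-5)/[(-3)·(-6)·(-10)] = -1/18
L_1(1) = (5)·(-1)·(-5)/[(3)·(-3)·(-7)] = 25/63
L_2(1) = (5)·(2)·(-5)/[(6)·(3)·(-4)] = 25/36
L_3(1) = (5)·(2)·(-1)/[(10)·(7)·(4)] = -1/28
Sum: 20·(-1/18) + (-4)·(25/63) + (-10)·(25/36) + (-270)·(-1/28) = 0

0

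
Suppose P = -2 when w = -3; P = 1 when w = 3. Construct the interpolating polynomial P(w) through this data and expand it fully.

Build the Lagrange basis polynomials:
L_0(w) = (w - 3) / [-6] = -(1/6)w + 1/2
L_1(w) = (w + 3) / [6] = (1/6)w + 1/2
P(w) = (-2)·L_0 + 1·L_1
  (-2)·L_0(w) = (1/3)w - 1
  1·L_1(w) = (1/6)w + 1/2
Adding term by term: (1/2)w - 1/2

P(w) = (1/2)w - 1/2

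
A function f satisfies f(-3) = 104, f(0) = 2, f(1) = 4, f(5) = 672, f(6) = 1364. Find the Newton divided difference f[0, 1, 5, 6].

12

f[0,1] = (4 - 2) / (1 - 0) = 2
f[1,5] = (672 - 4) / (5 - 1) = 167
f[5,6] = (1364 - 672) / (6 - 5) = 692
f[0,1,5] = (167 - 2) / (5 - 0) = 33
f[1,5,6] = (692 - 167) / (6 - 1) = 105
f[0,1,5,6] = (105 - 33) / (6 - 0) = 12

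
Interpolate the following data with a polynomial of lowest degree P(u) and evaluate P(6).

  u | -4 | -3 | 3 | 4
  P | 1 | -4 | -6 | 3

Using Newton's divided-difference form:
P[-4,-3] = (-4 - 1) / (-3 - (-4)) = -5
P[-3,3] = (-6 - (-4)) / (3 - (-3)) = -1/3
P[3,4] = (3 - (-6)) / (4 - 3) = 9
P[-4,-3,3] = (-1/3 - (-5)) / (3 - (-4)) = 2/3
P[-3,3,4] = (9 - (-1/3)) / (4 - (-3)) = 4/3
P[-4,-3,3,4] = (4/3 - 2/3) / (4 - (-4)) = 1/12
P(6) = 1 + (-5)·(10) + (2/3)·(10)·(9) + (1/12)·(10)·(9)·(3) = 67/2

67/2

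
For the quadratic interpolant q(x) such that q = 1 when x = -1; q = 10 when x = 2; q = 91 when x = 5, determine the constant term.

-4

Build the Lagrange basis polynomials:
L_0(x) = (x - 2)(x - 5) / [18] = (1/18)x^2 - (7/18)x + 5/9
L_1(x) = (x + 1)(x - 5) / [-9] = -(1/9)x^2 + (4/9)x + 5/9
L_2(x) = (x + 1)(x - 2) / [18] = (1/18)x^2 - (1/18)x - 1/9
q(x) = 1·L_0 + 10·L_1 + 91·L_2
Only the constant term is needed; take it from each L_i and combine:
1·(5/9) + 10·(5/9) + 91·(-1/9) = -4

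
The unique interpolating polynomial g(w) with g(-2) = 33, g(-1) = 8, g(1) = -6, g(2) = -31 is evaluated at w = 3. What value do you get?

-92

L_0(3) = (4)·(2)·(1)/[(-1)·(-3)·(-4)] = -2/3
L_1(3) = (5)·(2)·(1)/[(1)·(-2)·(-3)] = 5/3
L_2(3) = (5)·(4)·(1)/[(3)·(2)·(-1)] = -10/3
L_3(3) = (5)·(4)·(2)/[(4)·(3)·(1)] = 10/3
Sum: 33·(-2/3) + 8·(5/3) + (-6)·(-10/3) + (-31)·(10/3) = -92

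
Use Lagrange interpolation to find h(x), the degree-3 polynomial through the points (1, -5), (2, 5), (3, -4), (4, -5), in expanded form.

L_0(x) = (x - 2)(x - 3)(x - 4) / [-6] = -(1/6)x^3 + (3/2)x^2 - (13/3)x + 4
L_1(x) = (x - 1)(x - 3)(x - 4) / [2] = (1/2)x^3 - 4x^2 + (19/2)x - 6
L_2(x) = (x - 1)(x - 2)(x - 4) / [-2] = -(1/2)x^3 + (7/2)x^2 - 7x + 4
L_3(x) = (x - 1)(x - 2)(x - 3) / [6] = (1/6)x^3 - x^2 + (11/6)x - 1
h(x) = (-5)·L_0 + 5·L_1 + (-4)·L_2 + (-5)·L_3
  (-5)·L_0(x) = (5/6)x^3 - (15/2)x^2 + (65/3)x - 20
  5·L_1(x) = (5/2)x^3 - 20x^2 + (95/2)x - 30
  (-4)·L_2(x) = 2x^3 - 14x^2 + 28x - 16
  (-5)·L_3(x) = -(5/6)x^3 + 5x^2 - (55/6)x + 5
Adding term by term: (9/2)x^3 - (73/2)x^2 + 88x - 61

h(x) = (9/2)x^3 - (73/2)x^2 + 88x - 61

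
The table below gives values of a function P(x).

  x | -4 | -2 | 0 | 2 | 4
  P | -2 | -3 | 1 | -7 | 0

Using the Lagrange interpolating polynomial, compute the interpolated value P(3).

-281/32

L_0(3) = (5)·(3)·(1)·(-1)/[(-2)·(-4)·(-6)·(-8)] = -5/128
L_1(3) = (7)·(3)·(1)·(-1)/[(2)·(-2)·(-4)·(-6)] = 7/32
L_2(3) = (7)·(5)·(1)·(-1)/[(4)·(2)·(-2)·(-4)] = -35/64
L_3(3) = (7)·(5)·(3)·(-1)/[(6)·(4)·(2)·(-2)] = 35/32
L_4(3) = (7)·(5)·(3)·(1)/[(8)·(6)·(4)·(2)] = 35/128
Sum: (-2)·(-5/128) + (-3)·(7/32) + 1·(-35/64) + (-7)·(35/32) + 0 = -281/32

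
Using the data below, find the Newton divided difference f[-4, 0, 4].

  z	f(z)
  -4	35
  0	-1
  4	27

2

f[-4,0] = (-1 - 35) / (0 - (-4)) = -9
f[0,4] = (27 - (-1)) / (4 - 0) = 7
f[-4,0,4] = (7 - (-9)) / (4 - (-4)) = 2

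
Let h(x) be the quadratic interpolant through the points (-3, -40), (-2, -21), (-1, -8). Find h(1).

Evaluate each Lagrange basis at x = 1:
L_0(1) = (3)·(2)/[(-1)·(-2)] = 3
L_1(1) = (4)·(2)/[(1)·(-1)] = -8
L_2(1) = (4)·(3)/[(2)·(1)] = 6
Sum: (-40)·(3) + (-21)·(-8) + (-8)·(6) = 0

0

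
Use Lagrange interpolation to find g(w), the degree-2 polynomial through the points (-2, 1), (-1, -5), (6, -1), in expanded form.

Build the Lagrange basis polynomials:
L_0(w) = (w + 1)(w - 6) / [8] = (1/8)w^2 - (5/8)w - 3/4
L_1(w) = (w + 2)(w - 6) / [-7] = -(1/7)w^2 + (4/7)w + 12/7
L_2(w) = (w + 2)(w + 1) / [56] = (1/56)w^2 + (3/56)w + 1/28
g(w) = 1·L_0 + (-5)·L_1 + (-1)·L_2
  1·L_0(w) = (1/8)w^2 - (5/8)w - 3/4
  (-5)·L_1(w) = (5/7)w^2 - (20/7)w - 60/7
  (-1)·L_2(w) = -(1/56)w^2 - (3/56)w - 1/28
Adding term by term: (23/28)w^2 - (99/28)w - 131/14

g(w) = (23/28)w^2 - (99/28)w - 131/14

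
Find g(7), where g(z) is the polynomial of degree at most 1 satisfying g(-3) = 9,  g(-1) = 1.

-31

L_0(7) = (8)/[(-2)] = -4
L_1(7) = (10)/[(2)] = 5
Sum: 9·(-4) + 1·(5) = -31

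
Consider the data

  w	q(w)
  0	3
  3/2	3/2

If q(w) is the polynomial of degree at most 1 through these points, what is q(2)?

1

Evaluate each Lagrange basis at w = 2:
L_0(2) = (1/2)/[(-3/2)] = -1/3
L_1(2) = (2)/[(3/2)] = 4/3
Sum: 3·(-1/3) + 3/2·(4/3) = 1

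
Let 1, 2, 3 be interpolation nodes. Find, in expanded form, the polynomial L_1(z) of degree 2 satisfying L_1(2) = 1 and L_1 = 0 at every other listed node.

L_1(z) = -z^2 + 4z - 3

L_1(z) = (z - 1)(z - 3) / [(1)·(-1)]
       = (z^2 - 4z + 3) / (-1)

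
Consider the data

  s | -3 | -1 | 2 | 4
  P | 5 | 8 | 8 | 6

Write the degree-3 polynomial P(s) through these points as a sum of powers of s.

L_0(s) = (s + 1)(s - 2)(s - 4) / [-70] = -(1/70)s^3 + (1/14)s^2 - (1/35)s - 4/35
L_1(s) = (s + 3)(s - 2)(s - 4) / [30] = (1/30)s^3 - (1/10)s^2 - (1/3)s + 4/5
L_2(s) = (s + 3)(s + 1)(s - 4) / [-30] = -(1/30)s^3 + (13/30)s + 2/5
L_3(s) = (s + 3)(s + 1)(s - 2) / [70] = (1/70)s^3 + (1/35)s^2 - (1/14)s - 3/35
P(s) = 5·L_0 + 8·L_1 + 8·L_2 + 6·L_3
  5·L_0(s) = -(1/14)s^3 + (5/14)s^2 - (1/7)s - 4/7
  8·L_1(s) = (4/15)s^3 - (4/5)s^2 - (8/3)s + 32/5
  8·L_2(s) = -(4/15)s^3 + (52/15)s + 16/5
  6·L_3(s) = (3/35)s^3 + (6/35)s^2 - (3/7)s - 18/35
Adding term by term: (1/70)s^3 - (19/70)s^2 + (8/35)s + 298/35

P(s) = (1/70)s^3 - (19/70)s^2 + (8/35)s + 298/35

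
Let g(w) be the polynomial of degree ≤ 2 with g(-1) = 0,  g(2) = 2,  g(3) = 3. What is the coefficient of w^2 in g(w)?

1/12

The leading coefficient equals the top divided difference g[-1,2,3].
g[-1,2] = (2 - 0) / (2 - (-1)) = 2/3
g[2,3] = (3 - 2) / (3 - 2) = 1
g[-1,2,3] = (1 - 2/3) / (3 - (-1)) = 1/12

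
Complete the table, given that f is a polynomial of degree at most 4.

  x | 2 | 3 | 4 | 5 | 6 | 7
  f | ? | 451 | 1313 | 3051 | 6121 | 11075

105

The 5 known values determine f uniquely (degree ≤ 4).
Evaluate each Lagrange basis at x = 2:
L_0(2) = (-2)·(-3)·(-4)·(-5)/[(-1)·(-2)·(-3)·(-4)] = 5
L_1(2) = (-1)·(-3)·(-4)·(-5)/[(1)·(-1)·(-2)·(-3)] = -10
L_2(2) = (-1)·(-2)·(-4)·(-5)/[(2)·(1)·(-1)·(-2)] = 10
L_3(2) = (-1)·(-2)·(-3)·(-5)/[(3)·(2)·(1)·(-1)] = -5
L_4(2) = (-1)·(-2)·(-3)·(-4)/[(4)·(3)·(2)·(1)] = 1
Sum: 451·(5) + 1313·(-10) + 3051·(10) + 6121·(-5) + 11075·(1) = 105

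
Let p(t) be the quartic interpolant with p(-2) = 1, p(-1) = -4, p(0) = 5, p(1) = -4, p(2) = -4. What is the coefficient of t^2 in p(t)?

-275/24

Build the Lagrange basis polynomials:
L_0(t) = (t + 1)t(t - 1)(t - 2) / [24] = (1/24)t^4 - (1/12)t^3 - (1/24)t^2 + (1/12)t
L_1(t) = (t + 2)t(t - 1)(t - 2) / [-6] = -(1/6)t^4 + (1/6)t^3 + (2/3)t^2 - (2/3)t
L_2(t) = (t + 2)(t + 1)(t - 1)(t - 2) / [4] = (1/4)t^4 - (5/4)t^2 + 1
L_3(t) = (t + 2)(t + 1)t(t - 2) / [-6] = -(1/6)t^4 - (1/6)t^3 + (2/3)t^2 + (2/3)t
L_4(t) = (t + 2)(t + 1)t(t - 1) / [24] = (1/24)t^4 + (1/12)t^3 - (1/24)t^2 - (1/12)t
p(t) = 1·L_0 + (-4)·L_1 + 5·L_2 + (-4)·L_3 + (-4)·L_4
Only the coefficient of t^2 is needed; take it from each L_i and combine:
1·(-1/24) + (-4)·(2/3) + 5·(-5/4) + (-4)·(2/3) + (-4)·(-1/24) = -275/24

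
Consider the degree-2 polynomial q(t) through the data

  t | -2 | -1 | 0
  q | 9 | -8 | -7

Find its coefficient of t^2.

The leading coefficient equals the top divided difference q[-2,-1,0].
q[-2,-1] = (-8 - 9) / (-1 - (-2)) = -17
q[-1,0] = (-7 - (-8)) / (0 - (-1)) = 1
q[-2,-1,0] = (1 - (-17)) / (0 - (-2)) = 9

9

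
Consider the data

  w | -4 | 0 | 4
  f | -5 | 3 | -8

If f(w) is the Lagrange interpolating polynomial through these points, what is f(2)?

Evaluate each Lagrange basis at w = 2:
L_0(2) = (2)·(-2)/[(-4)·(-8)] = -1/8
L_1(2) = (6)·(-2)/[(4)·(-4)] = 3/4
L_2(2) = (6)·(2)/[(8)·(4)] = 3/8
Sum: (-5)·(-1/8) + 3·(3/4) + (-8)·(3/8) = -1/8

-1/8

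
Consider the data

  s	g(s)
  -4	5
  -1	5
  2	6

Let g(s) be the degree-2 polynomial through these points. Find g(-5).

L_0(-5) = (-4)·(-7)/[(-3)·(-6)] = 14/9
L_1(-5) = (-1)·(-7)/[(3)·(-3)] = -7/9
L_2(-5) = (-1)·(-4)/[(6)·(3)] = 2/9
Sum: 5·(14/9) + 5·(-7/9) + 6·(2/9) = 47/9

47/9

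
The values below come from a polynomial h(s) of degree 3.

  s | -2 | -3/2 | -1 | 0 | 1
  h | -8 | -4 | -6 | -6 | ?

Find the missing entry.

The 4 known values determine h uniquely (degree ≤ 3).
L_0(1) = (5/2)·(2)·(1)/[(-1/2)·(-1)·(-2)] = -5
L_1(1) = (3)·(2)·(1)/[(1/2)·(-1/2)·(-3/2)] = 16
L_2(1) = (3)·(5/2)·(1)/[(1)·(1/2)·(-1)] = -15
L_3(1) = (3)·(5/2)·(2)/[(2)·(3/2)·(1)] = 5
Sum: (-8)·(-5) + (-4)·(16) + (-6)·(-15) + (-6)·(5) = 36

36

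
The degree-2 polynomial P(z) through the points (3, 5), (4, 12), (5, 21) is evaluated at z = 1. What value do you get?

L_0(1) = (-3)·(-4)/[(-1)·(-2)] = 6
L_1(1) = (-2)·(-4)/[(1)·(-1)] = -8
L_2(1) = (-2)·(-3)/[(2)·(1)] = 3
Sum: 5·(6) + 12·(-8) + 21·(3) = -3

-3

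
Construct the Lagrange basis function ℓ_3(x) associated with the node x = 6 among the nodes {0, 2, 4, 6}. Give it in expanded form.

ℓ_3(x) = x(x - 2)(x - 4) / [(6)·(4)·(2)]
       = (x^3 - 6x^2 + 8x) / (48)

ℓ_3(x) = (1/48)x^3 - (1/8)x^2 + (1/6)x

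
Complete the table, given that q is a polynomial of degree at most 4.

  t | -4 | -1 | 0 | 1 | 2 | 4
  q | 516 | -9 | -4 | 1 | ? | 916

60

The 5 known values determine q uniquely (degree ≤ 4).
Evaluate each Lagrange basis at t = 2:
L_0(2) = (3)·(2)·(1)·(-2)/[(-3)·(-4)·(-5)·(-8)] = -1/40
L_1(2) = (6)·(2)·(1)·(-2)/[(3)·(-1)·(-2)·(-5)] = 4/5
L_2(2) = (6)·(3)·(1)·(-2)/[(4)·(1)·(-1)·(-4)] = -9/4
L_3(2) = (6)·(3)·(2)·(-2)/[(5)·(2)·(1)·(-3)] = 12/5
L_4(2) = (6)·(3)·(2)·(1)/[(8)·(5)·(4)·(3)] = 3/40
Sum: 516·(-1/40) + (-9)·(4/5) + (-4)·(-9/4) + 1·(12/5) + 916·(3/40) = 60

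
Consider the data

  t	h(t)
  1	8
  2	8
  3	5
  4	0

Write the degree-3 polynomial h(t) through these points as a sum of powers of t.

h(t) = (1/6)t^3 - (5/2)t^2 + (19/3)t + 4

Newton's divided differences:
h[1,2] = (8 - 8) / (2 - 1) = 0
h[2,3] = (5 - 8) / (3 - 2) = -3
h[3,4] = (0 - 5) / (4 - 3) = -5
h[1,2,3] = (-3 - 0) / (3 - 1) = -3/2
h[2,3,4] = (-5 - (-3)) / (4 - 2) = -1
h[1,2,3,4] = (-1 - (-3/2)) / (4 - 1) = 1/6
h(t) = 8 + (-3/2)·(t - 1)(t - 2) + (1/6)·(t - 1)(t - 2)(t - 3)
Expanding: h(t) = (1/6)t^3 - (5/2)t^2 + (19/3)t + 4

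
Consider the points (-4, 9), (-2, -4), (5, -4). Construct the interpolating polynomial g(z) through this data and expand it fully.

g(z) = (13/18)z^2 - (13/6)z - 101/9

L_0(z) = (z + 2)(z - 5) / [18] = (1/18)z^2 - (1/6)z - 5/9
L_1(z) = (z + 4)(z - 5) / [-14] = -(1/14)z^2 + (1/14)z + 10/7
L_2(z) = (z + 4)(z + 2) / [63] = (1/63)z^2 + (2/21)z + 8/63
g(z) = 9·L_0 + (-4)·L_1 + (-4)·L_2
  9·L_0(z) = (1/2)z^2 - (3/2)z - 5
  (-4)·L_1(z) = (2/7)z^2 - (2/7)z - 40/7
  (-4)·L_2(z) = -(4/63)z^2 - (8/21)z - 32/63
Adding term by term: (13/18)z^2 - (13/6)z - 101/9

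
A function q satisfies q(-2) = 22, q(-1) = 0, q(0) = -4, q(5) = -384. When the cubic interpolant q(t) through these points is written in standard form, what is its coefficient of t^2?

0

L_0(t) = (t + 1)t(t - 5) / [-14] = -(1/14)t^3 + (2/7)t^2 + (5/14)t
L_1(t) = (t + 2)t(t - 5) / [6] = (1/6)t^3 - (1/2)t^2 - (5/3)t
L_2(t) = (t + 2)(t + 1)(t - 5) / [-10] = -(1/10)t^3 + (1/5)t^2 + (13/10)t + 1
L_3(t) = (t + 2)(t + 1)t / [210] = (1/210)t^3 + (1/70)t^2 + (1/105)t
q(t) = 22·L_0 + 0·L_1 + (-4)·L_2 + (-384)·L_3
Only the coefficient of t^2 is needed; take it from each L_i and combine:
22·(2/7) + 0·(-1/2) + (-4)·(1/5) + (-384)·(1/70) = 0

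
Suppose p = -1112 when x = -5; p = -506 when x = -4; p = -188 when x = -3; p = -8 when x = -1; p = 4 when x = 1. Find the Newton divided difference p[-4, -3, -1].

p[-4,-3] = (-188 - (-506)) / (-3 - (-4)) = 318
p[-3,-1] = (-8 - (-188)) / (-1 - (-3)) = 90
p[-4,-3,-1] = (90 - 318) / (-1 - (-4)) = -76

-76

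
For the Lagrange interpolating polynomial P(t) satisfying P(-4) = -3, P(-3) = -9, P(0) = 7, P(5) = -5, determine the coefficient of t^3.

Build the Lagrange basis polynomials:
L_0(t) = (t + 3)t(t - 5) / [-36] = -(1/36)t^3 + (1/18)t^2 + (5/12)t
L_1(t) = (t + 4)t(t - 5) / [24] = (1/24)t^3 - (1/24)t^2 - (5/6)t
L_2(t) = (t + 4)(t + 3)(t - 5) / [-60] = -(1/60)t^3 - (1/30)t^2 + (23/60)t + 1
L_3(t) = (t + 4)(t + 3)t / [360] = (1/360)t^3 + (7/360)t^2 + (1/30)t
P(t) = (-3)·L_0 + (-9)·L_1 + 7·L_2 + (-5)·L_3
Only the coefficient of t^3 is needed; take it from each L_i and combine:
(-3)·(-1/36) + (-9)·(1/24) + 7·(-1/60) + (-5)·(1/360) = -19/45

-19/45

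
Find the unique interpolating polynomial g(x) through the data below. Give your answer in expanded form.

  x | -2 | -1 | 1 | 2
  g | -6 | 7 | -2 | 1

Newton's divided differences:
g[-2,-1] = (7 - (-6)) / (-1 - (-2)) = 13
g[-1,1] = (-2 - 7) / (1 - (-1)) = -9/2
g[1,2] = (1 - (-2)) / (2 - 1) = 3
g[-2,-1,1] = (-9/2 - 13) / (1 - (-2)) = -35/6
g[-1,1,2] = (3 - (-9/2)) / (2 - (-1)) = 5/2
g[-2,-1,1,2] = (5/2 - (-35/6)) / (2 - (-2)) = 25/12
g(x) = -6 + 13·(x + 2) + (-35/6)·(x + 2)(x + 1) + (25/12)·(x + 2)(x + 1)(x - 1)
Expanding: g(x) = (25/12)x^3 - (5/3)x^2 - (79/12)x + 25/6

g(x) = (25/12)x^3 - (5/3)x^2 - (79/12)x + 25/6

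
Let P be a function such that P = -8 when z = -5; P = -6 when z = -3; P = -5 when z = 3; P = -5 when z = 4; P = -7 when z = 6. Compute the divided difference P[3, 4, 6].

P[3,4] = (-5 - (-5)) / (4 - 3) = 0
P[4,6] = (-7 - (-5)) / (6 - 4) = -1
P[3,4,6] = (-1 - 0) / (6 - 3) = -1/3

-1/3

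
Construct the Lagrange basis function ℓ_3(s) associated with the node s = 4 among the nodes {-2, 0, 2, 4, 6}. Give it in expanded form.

ℓ_3(s) = -(1/96)s^4 + (1/16)s^3 + (1/24)s^2 - (1/4)s

ℓ_3(s) = (s + 2)s(s - 2)(s - 6) / [(6)·(4)·(2)·(-2)]
       = (s^4 - 6s^3 - 4s^2 + 24s) / (-96)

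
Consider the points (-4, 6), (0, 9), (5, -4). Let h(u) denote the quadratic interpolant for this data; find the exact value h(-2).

L_0(-2) = (-2)·(-7)/[(-4)·(-9)] = 7/18
L_1(-2) = (2)·(-7)/[(4)·(-5)] = 7/10
L_2(-2) = (2)·(-2)/[(9)·(5)] = -4/45
Sum: 6·(7/18) + 9·(7/10) + (-4)·(-4/45) = 809/90

809/90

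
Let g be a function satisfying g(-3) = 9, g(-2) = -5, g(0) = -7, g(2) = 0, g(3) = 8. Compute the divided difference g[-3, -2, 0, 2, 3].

43/360

g[-3,-2] = (-5 - 9) / (-2 - (-3)) = -14
g[-2,0] = (-7 - (-5)) / (0 - (-2)) = -1
g[0,2] = (0 - (-7)) / (2 - 0) = 7/2
g[2,3] = (8 - 0) / (3 - 2) = 8
g[-3,-2,0] = (-1 - (-14)) / (0 - (-3)) = 13/3
g[-2,0,2] = (7/2 - (-1)) / (2 - (-2)) = 9/8
g[0,2,3] = (8 - 7/2) / (3 - 0) = 3/2
g[-3,-2,0,2] = (9/8 - 13/3) / (2 - (-3)) = -77/120
g[-2,0,2,3] = (3/2 - 9/8) / (3 - (-2)) = 3/40
g[-3,-2,0,2,3] = (3/40 - (-77/120)) / (3 - (-3)) = 43/360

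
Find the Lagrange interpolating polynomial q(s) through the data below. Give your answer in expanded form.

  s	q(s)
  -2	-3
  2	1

q(s) = s - 1

Build the Lagrange basis polynomials:
L_0(s) = (s - 2) / [-4] = -(1/4)s + 1/2
L_1(s) = (s + 2) / [4] = (1/4)s + 1/2
q(s) = (-3)·L_0 + 1·L_1
  (-3)·L_0(s) = (3/4)s - 3/2
  1·L_1(s) = (1/4)s + 1/2
Adding term by term: s - 1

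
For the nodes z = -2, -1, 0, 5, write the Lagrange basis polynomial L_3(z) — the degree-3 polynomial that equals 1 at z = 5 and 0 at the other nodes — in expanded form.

L_3(z) = (1/210)z^3 + (1/70)z^2 + (1/105)z

L_3(z) = (z + 2)(z + 1)z / [(7)·(6)·(5)]
       = (z^3 + 3z^2 + 2z) / (210)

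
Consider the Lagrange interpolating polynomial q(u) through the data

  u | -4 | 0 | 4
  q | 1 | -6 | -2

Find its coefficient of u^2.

The leading coefficient equals the top divided difference q[-4,0,4].
q[-4,0] = (-6 - 1) / (0 - (-4)) = -7/4
q[0,4] = (-2 - (-6)) / (4 - 0) = 1
q[-4,0,4] = (1 - (-7/4)) / (4 - (-4)) = 11/32

11/32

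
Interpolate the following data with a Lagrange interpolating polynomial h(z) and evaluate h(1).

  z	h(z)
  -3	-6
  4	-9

L_0(1) = (-3)/[(-7)] = 3/7
L_1(1) = (4)/[(7)] = 4/7
Sum: (-6)·(3/7) + (-9)·(4/7) = -54/7

-54/7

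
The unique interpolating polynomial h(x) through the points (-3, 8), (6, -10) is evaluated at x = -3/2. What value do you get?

5

Evaluate each Lagrange basis at x = -3/2:
L_0(-3/2) = (-15/2)/[(-9)] = 5/6
L_1(-3/2) = (3/2)/[(9)] = 1/6
Sum: 8·(5/6) + (-10)·(1/6) = 5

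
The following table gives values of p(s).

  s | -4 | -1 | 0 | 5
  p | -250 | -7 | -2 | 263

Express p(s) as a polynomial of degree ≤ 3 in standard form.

Build the Lagrange basis polynomials:
L_0(s) = (s + 1)s(s - 5) / [-108] = -(1/108)s^3 + (1/27)s^2 + (5/108)s
L_1(s) = (s + 4)s(s - 5) / [18] = (1/18)s^3 - (1/18)s^2 - (10/9)s
L_2(s) = (s + 4)(s + 1)(s - 5) / [-20] = -(1/20)s^3 + (21/20)s + 1
L_3(s) = (s + 4)(s + 1)s / [270] = (1/270)s^3 + (1/54)s^2 + (2/135)s
p(s) = (-250)·L_0 + (-7)·L_1 + (-2)·L_2 + 263·L_3
  (-250)·L_0(s) = (125/54)s^3 - (250/27)s^2 - (625/54)s
  (-7)·L_1(s) = -(7/18)s^3 + (7/18)s^2 + (70/9)s
  (-2)·L_2(s) = (1/10)s^3 - (21/10)s - 2
  263·L_3(s) = (263/270)s^3 + (263/54)s^2 + (526/135)s
Adding term by term: 3s^3 - 4s^2 - 2s - 2

p(s) = 3s^3 - 4s^2 - 2s - 2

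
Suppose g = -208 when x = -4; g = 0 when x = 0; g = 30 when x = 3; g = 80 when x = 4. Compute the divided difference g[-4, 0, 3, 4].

g[-4,0] = (0 - (-208)) / (0 - (-4)) = 52
g[0,3] = (30 - 0) / (3 - 0) = 10
g[3,4] = (80 - 30) / (4 - 3) = 50
g[-4,0,3] = (10 - 52) / (3 - (-4)) = -6
g[0,3,4] = (50 - 10) / (4 - 0) = 10
g[-4,0,3,4] = (10 - (-6)) / (4 - (-4)) = 2

2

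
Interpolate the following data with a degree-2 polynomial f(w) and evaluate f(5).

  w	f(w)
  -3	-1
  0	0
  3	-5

-35/3

Evaluate each Lagrange basis at w = 5:
L_0(5) = (5)·(2)/[(-3)·(-6)] = 5/9
L_1(5) = (8)·(2)/[(3)·(-3)] = -16/9
L_2(5) = (8)·(5)/[(6)·(3)] = 20/9
Sum: (-1)·(5/9) + 0 + (-5)·(20/9) = -35/3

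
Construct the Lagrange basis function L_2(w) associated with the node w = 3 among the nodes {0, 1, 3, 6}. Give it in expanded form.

L_2(w) = w(w - 1)(w - 6) / [(3)·(2)·(-3)]
       = (w^3 - 7w^2 + 6w) / (-18)

L_2(w) = -(1/18)w^3 + (7/18)w^2 - (1/3)w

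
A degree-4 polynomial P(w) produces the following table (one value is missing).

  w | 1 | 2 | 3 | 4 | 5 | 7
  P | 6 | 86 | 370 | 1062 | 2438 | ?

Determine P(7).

The 5 known values determine P uniquely (degree ≤ 4).
L_0(7) = (5)·(4)·(3)·(2)/[(-1)·(-2)·(-3)·(-4)] = 5
L_1(7) = (6)·(4)·(3)·(2)/[(1)·(-1)·(-2)·(-3)] = -24
L_2(7) = (6)·(5)·(3)·(2)/[(2)·(1)·(-1)·(-2)] = 45
L_3(7) = (6)·(5)·(4)·(2)/[(3)·(2)·(1)·(-1)] = -40
L_4(7) = (6)·(5)·(4)·(3)/[(4)·(3)·(2)·(1)] = 15
Sum: 6·(5) + 86·(-24) + 370·(45) + 1062·(-40) + 2438·(15) = 8706

8706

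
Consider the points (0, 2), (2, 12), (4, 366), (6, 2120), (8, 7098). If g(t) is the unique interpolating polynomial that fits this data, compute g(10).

17892

Evaluate each Lagrange basis at t = 10:
L_0(10) = (8)·(6)·(4)·(2)/[(-2)·(-4)·(-6)·(-8)] = 1
L_1(10) = (10)·(6)·(4)·(2)/[(2)·(-2)·(-4)·(-6)] = -5
L_2(10) = (10)·(8)·(4)·(2)/[(4)·(2)·(-2)·(-4)] = 10
L_3(10) = (10)·(8)·(6)·(2)/[(6)·(4)·(2)·(-2)] = -10
L_4(10) = (10)·(8)·(6)·(4)/[(8)·(6)·(4)·(2)] = 5
Sum: 2·(1) + 12·(-5) + 366·(10) + 2120·(-10) + 7098·(5) = 17892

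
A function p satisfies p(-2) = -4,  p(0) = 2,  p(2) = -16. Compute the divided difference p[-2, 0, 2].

-3

p[-2,0] = (2 - (-4)) / (0 - (-2)) = 3
p[0,2] = (-16 - 2) / (2 - 0) = -9
p[-2,0,2] = (-9 - 3) / (2 - (-2)) = -3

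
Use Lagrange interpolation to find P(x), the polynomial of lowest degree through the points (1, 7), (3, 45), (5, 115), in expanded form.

P(x) = 4x^2 + 3x

L_0(x) = (x - 3)(x - 5) / [8] = (1/8)x^2 - x + 15/8
L_1(x) = (x - 1)(x - 5) / [-4] = -(1/4)x^2 + (3/2)x - 5/4
L_2(x) = (x - 1)(x - 3) / [8] = (1/8)x^2 - (1/2)x + 3/8
P(x) = 7·L_0 + 45·L_1 + 115·L_2
  7·L_0(x) = (7/8)x^2 - 7x + 105/8
  45·L_1(x) = -(45/4)x^2 + (135/2)x - 225/4
  115·L_2(x) = (115/8)x^2 - (115/2)x + 345/8
Adding term by term: 4x^2 + 3x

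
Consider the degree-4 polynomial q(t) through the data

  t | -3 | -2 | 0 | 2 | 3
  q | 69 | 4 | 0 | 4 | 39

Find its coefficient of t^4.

1

L_0(t) = (t + 2)t(t - 2)(t - 3) / [90] = (1/90)t^4 - (1/30)t^3 - (2/45)t^2 + (2/15)t
L_1(t) = (t + 3)t(t - 2)(t - 3) / [-40] = -(1/40)t^4 + (1/20)t^3 + (9/40)t^2 - (9/20)t
L_2(t) = (t + 3)(t + 2)(t - 2)(t - 3) / [36] = (1/36)t^4 - (13/36)t^2 + 1
L_3(t) = (t + 3)(t + 2)t(t - 3) / [-40] = -(1/40)t^4 - (1/20)t^3 + (9/40)t^2 + (9/20)t
L_4(t) = (t + 3)(t + 2)t(t - 2) / [90] = (1/90)t^4 + (1/30)t^3 - (2/45)t^2 - (2/15)t
q(t) = 69·L_0 + 4·L_1 + 0·L_2 + 4·L_3 + 39·L_4
Only the coefficient of t^4 is needed; take it from each L_i and combine:
69·(1/90) + 4·(-1/40) + 0·(1/36) + 4·(-1/40) + 39·(1/90) = 1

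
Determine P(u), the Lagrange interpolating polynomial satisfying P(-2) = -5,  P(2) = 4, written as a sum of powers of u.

P(u) = (9/4)u - 1/2

Build the Lagrange basis polynomials:
L_0(u) = (u - 2) / [-4] = -(1/4)u + 1/2
L_1(u) = (u + 2) / [4] = (1/4)u + 1/2
P(u) = (-5)·L_0 + 4·L_1
  (-5)·L_0(u) = (5/4)u - 5/2
  4·L_1(u) = u + 2
Adding term by term: (9/4)u - 1/2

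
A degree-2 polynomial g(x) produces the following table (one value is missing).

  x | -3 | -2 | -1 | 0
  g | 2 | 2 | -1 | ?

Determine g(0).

-7

The 3 known values determine g uniquely (degree ≤ 2).
Evaluate each Lagrange basis at x = 0:
L_0(0) = (2)·(1)/[(-1)·(-2)] = 1
L_1(0) = (3)·(1)/[(1)·(-1)] = -3
L_2(0) = (3)·(2)/[(2)·(1)] = 3
Sum: 2·(1) + 2·(-3) + (-1)·(3) = -7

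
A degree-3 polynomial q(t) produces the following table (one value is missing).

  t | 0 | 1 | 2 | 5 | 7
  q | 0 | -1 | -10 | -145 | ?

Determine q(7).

The 4 known values determine q uniquely (degree ≤ 3).
Evaluate each Lagrange basis at t = 7:
L_0(7) = (6)·(5)·(2)/[(-1)·(-2)·(-5)] = -6
L_1(7) = (7)·(5)·(2)/[(1)·(-1)·(-4)] = 35/2
L_2(7) = (7)·(6)·(2)/[(2)·(1)·(-3)] = -14
L_3(7) = (7)·(6)·(5)/[(5)·(4)·(3)] = 7/2
Sum: 0 + (-1)·(35/2) + (-10)·(-14) + (-145)·(7/2) = -385

-385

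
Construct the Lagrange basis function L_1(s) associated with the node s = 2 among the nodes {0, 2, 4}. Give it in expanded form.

L_1(s) = -(1/4)s^2 + s

L_1(s) = s(s - 4) / [(2)·(-2)]
       = (s^2 - 4s) / (-4)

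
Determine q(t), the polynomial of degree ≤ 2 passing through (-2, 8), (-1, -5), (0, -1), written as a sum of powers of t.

Build the Lagrange basis polynomials:
L_0(t) = (t + 1)t / [2] = (1/2)t^2 + (1/2)t
L_1(t) = (t + 2)t / [-1] = -t^2 - 2t
L_2(t) = (t + 2)(t + 1) / [2] = (1/2)t^2 + (3/2)t + 1
q(t) = 8·L_0 + (-5)·L_1 + (-1)·L_2
  8·L_0(t) = 4t^2 + 4t
  (-5)·L_1(t) = 5t^2 + 10t
  (-1)·L_2(t) = -(1/2)t^2 - (3/2)t - 1
Adding term by term: (17/2)t^2 + (25/2)t - 1

q(t) = (17/2)t^2 + (25/2)t - 1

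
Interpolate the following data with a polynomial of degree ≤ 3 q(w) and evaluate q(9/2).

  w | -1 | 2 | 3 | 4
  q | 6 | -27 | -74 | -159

-439/2

Evaluate each Lagrange basis at w = 9/2:
L_0(9/2) = (5/2)·(3/2)·(1/2)/[(-3)·(-4)·(-5)] = -1/32
L_1(9/2) = (11/2)·(3/2)·(1/2)/[(3)·(-1)·(-2)] = 11/16
L_2(9/2) = (11/2)·(5/2)·(1/2)/[(4)·(1)·(-1)] = -55/32
L_3(9/2) = (11/2)·(5/2)·(3/2)/[(5)·(2)·(1)] = 33/16
Sum: 6·(-1/32) + (-27)·(11/16) + (-74)·(-55/32) + (-159)·(33/16) = -439/2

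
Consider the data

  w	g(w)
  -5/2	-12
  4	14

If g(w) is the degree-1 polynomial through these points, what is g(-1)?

L_0(-1) = (-5)/[(-13/2)] = 10/13
L_1(-1) = (3/2)/[(13/2)] = 3/13
Sum: (-12)·(10/13) + 14·(3/13) = -6

-6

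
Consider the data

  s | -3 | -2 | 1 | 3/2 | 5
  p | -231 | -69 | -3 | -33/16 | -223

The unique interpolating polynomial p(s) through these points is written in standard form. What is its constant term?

-3

L_0(s) = (s + 2)(s - 1)(s - 3/2)(s - 5) / [144] = (1/144)s^4 - (11/288)s^3 - (1/144)s^2 + (41/288)s - 5/48
L_1(s) = (s + 3)(s - 1)(s - 3/2)(s - 5) / [-147/2] = -(2/147)s^4 + (3/49)s^3 + (17/147)s^2 - (23/49)s + 15/49
L_2(s) = (s + 3)(s + 2)(s - 3/2)(s - 5) / [24] = (1/24)s^4 - (1/16)s^3 - (19/24)s^2 - (1/16)s + 15/8
L_3(s) = (s + 3)(s + 2)(s - 1)(s - 5) / [-441/16] = -(16/441)s^4 + (16/441)s^3 + (304/441)s^2 + (176/441)s - 160/147
L_4(s) = (s + 3)(s + 2)(s - 1)(s - 3/2) / [784] = (1/784)s^4 + (5/1568)s^3 - (5/784)s^2 - (15/1568)s + 9/784
p(s) = (-231)·L_0 + (-69)·L_1 + (-3)·L_2 + (-33/16)·L_3 + (-223)·L_4
Only the constant term is needed; take it from each L_i and combine:
(-231)·(-5/48) + (-69)·(15/49) + (-3)·(15/8) + (-33/16)·(-160/147) + (-223)·(9/784) = -3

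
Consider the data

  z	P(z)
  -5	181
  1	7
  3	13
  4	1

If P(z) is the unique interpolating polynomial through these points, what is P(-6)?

301

Using Newton's divided-difference form:
P[-5,1] = (7 - 181) / (1 - (-5)) = -29
P[1,3] = (13 - 7) / (3 - 1) = 3
P[3,4] = (1 - 13) / (4 - 3) = -12
P[-5,1,3] = (3 - (-29)) / (3 - (-5)) = 4
P[1,3,4] = (-12 - 3) / (4 - 1) = -5
P[-5,1,3,4] = (-5 - 4) / (4 - (-5)) = -1
P(-6) = 181 + (-29)·(-1) + 4·(-1)·(-7) + (-1)·(-1)·(-7)·(-9) = 301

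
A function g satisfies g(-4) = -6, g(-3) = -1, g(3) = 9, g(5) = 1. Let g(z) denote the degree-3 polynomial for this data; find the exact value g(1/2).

Using Newton's divided-difference form:
g[-4,-3] = (-1 - (-6)) / (-3 - (-4)) = 5
g[-3,3] = (9 - (-1)) / (3 - (-3)) = 5/3
g[3,5] = (1 - 9) / (5 - 3) = -4
g[-4,-3,3] = (5/3 - 5) / (3 - (-4)) = -10/21
g[-3,3,5] = (-4 - 5/3) / (5 - (-3)) = -17/24
g[-4,-3,3,5] = (-17/24 - (-10/21)) / (5 - (-4)) = -13/504
g(1/2) = -6 + 5·(9/2) + (-10/21)·(9/2)·(7/2) + (-13/504)·(9/2)·(7/2)·(-5/2) = 641/64

641/64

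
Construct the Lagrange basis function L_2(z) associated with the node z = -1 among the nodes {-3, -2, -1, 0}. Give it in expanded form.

L_2(z) = -(1/2)z^3 - (5/2)z^2 - 3z

L_2(z) = (z + 3)(z + 2)z / [(2)·(1)·(-1)]
       = (z^3 + 5z^2 + 6z) / (-2)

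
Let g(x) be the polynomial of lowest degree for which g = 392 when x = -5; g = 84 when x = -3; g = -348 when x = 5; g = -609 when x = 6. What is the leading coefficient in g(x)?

The leading coefficient equals the top divided difference g[-5,-3,5,6].
g[-5,-3] = (84 - 392) / (-3 - (-5)) = -154
g[-3,5] = (-348 - 84) / (5 - (-3)) = -54
g[5,6] = (-609 - (-348)) / (6 - 5) = -261
g[-5,-3,5] = (-54 - (-154)) / (5 - (-5)) = 10
g[-3,5,6] = (-261 - (-54)) / (6 - (-3)) = -23
g[-5,-3,5,6] = (-23 - 10) / (6 - (-5)) = -3

-3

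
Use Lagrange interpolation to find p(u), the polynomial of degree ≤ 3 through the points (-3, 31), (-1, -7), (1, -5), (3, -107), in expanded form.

Build the Lagrange basis polynomials:
L_0(u) = (u + 1)(u - 1)(u - 3) / [-48] = -(1/48)u^3 + (1/16)u^2 + (1/48)u - 1/16
L_1(u) = (u + 3)(u - 1)(u - 3) / [16] = (1/16)u^3 - (1/16)u^2 - (9/16)u + 9/16
L_2(u) = (u + 3)(u + 1)(u - 3) / [-16] = -(1/16)u^3 - (1/16)u^2 + (9/16)u + 9/16
L_3(u) = (u + 3)(u + 1)(u - 1) / [48] = (1/48)u^3 + (1/16)u^2 - (1/48)u - 1/16
p(u) = 31·L_0 + (-7)·L_1 + (-5)·L_2 + (-107)·L_3
  31·L_0(u) = -(31/48)u^3 + (31/16)u^2 + (31/48)u - 31/16
  (-7)·L_1(u) = -(7/16)u^3 + (7/16)u^2 + (63/16)u - 63/16
  (-5)·L_2(u) = (5/16)u^3 + (5/16)u^2 - (45/16)u - 45/16
  (-107)·L_3(u) = -(107/48)u^3 - (107/16)u^2 + (107/48)u + 107/16
Adding term by term: -3u^3 - 4u^2 + 4u - 2

p(u) = -3u^3 - 4u^2 + 4u - 2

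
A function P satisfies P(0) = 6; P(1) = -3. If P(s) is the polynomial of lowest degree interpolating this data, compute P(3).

-21

Evaluate each Lagrange basis at s = 3:
L_0(3) = (2)/[(-1)] = -2
L_1(3) = (3)/[(1)] = 3
Sum: 6·(-2) + (-3)·(3) = -21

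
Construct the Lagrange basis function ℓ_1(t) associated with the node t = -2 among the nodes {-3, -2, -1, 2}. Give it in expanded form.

ℓ_1(t) = (t + 3)(t + 1)(t - 2) / [(1)·(-1)·(-4)]
       = (t^3 + 2t^2 - 5t - 6) / (4)

ℓ_1(t) = (1/4)t^3 + (1/2)t^2 - (5/4)t - 3/2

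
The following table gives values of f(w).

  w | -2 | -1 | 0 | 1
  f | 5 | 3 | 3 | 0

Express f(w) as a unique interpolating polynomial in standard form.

f(w) = -(5/6)w^3 - (3/2)w^2 - (2/3)w + 3

Newton's divided differences:
f[-2,-1] = (3 - 5) / (-1 - (-2)) = -2
f[-1,0] = (3 - 3) / (0 - (-1)) = 0
f[0,1] = (0 - 3) / (1 - 0) = -3
f[-2,-1,0] = (0 - (-2)) / (0 - (-2)) = 1
f[-1,0,1] = (-3 - 0) / (1 - (-1)) = -3/2
f[-2,-1,0,1] = (-3/2 - 1) / (1 - (-2)) = -5/6
f(w) = 5 + (-2)·(w + 2) + 1·(w + 2)(w + 1) + (-5/6)·(w + 2)(w + 1)w
Expanding: f(w) = -(5/6)w^3 - (3/2)w^2 - (2/3)w + 3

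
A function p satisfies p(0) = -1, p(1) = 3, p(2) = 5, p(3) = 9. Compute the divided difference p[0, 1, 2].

p[0,1] = (3 - (-1)) / (1 - 0) = 4
p[1,2] = (5 - 3) / (2 - 1) = 2
p[0,1,2] = (2 - 4) / (2 - 0) = -1

-1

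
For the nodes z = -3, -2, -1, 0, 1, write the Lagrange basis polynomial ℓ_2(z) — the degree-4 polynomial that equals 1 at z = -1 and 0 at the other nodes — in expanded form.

ℓ_2(z) = (z + 3)(z + 2)z(z - 1) / [(2)·(1)·(-1)·(-2)]
       = (z^4 + 4z^3 + z^2 - 6z) / (4)

ℓ_2(z) = (1/4)z^4 + z^3 + (1/4)z^2 - (3/2)z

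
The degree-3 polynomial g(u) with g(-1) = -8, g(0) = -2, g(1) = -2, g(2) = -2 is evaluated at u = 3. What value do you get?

4

Using Newton's divided-difference form:
g[-1,0] = (-2 - (-8)) / (0 - (-1)) = 6
g[0,1] = (-2 - (-2)) / (1 - 0) = 0
g[1,2] = (-2 - (-2)) / (2 - 1) = 0
g[-1,0,1] = (0 - 6) / (1 - (-1)) = -3
g[0,1,2] = (0 - 0) / (2 - 0) = 0
g[-1,0,1,2] = (0 - (-3)) / (2 - (-1)) = 1
g(3) = -8 + 6·(4) + (-3)·(4)·(3) + 1·(4)·(3)·(2) = 4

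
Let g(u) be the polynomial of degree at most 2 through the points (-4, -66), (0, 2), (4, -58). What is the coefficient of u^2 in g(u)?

-4

Build the Lagrange basis polynomials:
L_0(u) = u(u - 4) / [32] = (1/32)u^2 - (1/8)u
L_1(u) = (u + 4)(u - 4) / [-16] = -(1/16)u^2 + 1
L_2(u) = (u + 4)u / [32] = (1/32)u^2 + (1/8)u
g(u) = (-66)·L_0 + 2·L_1 + (-58)·L_2
Only the coefficient of u^2 is needed; take it from each L_i and combine:
(-66)·(1/32) + 2·(-1/16) + (-58)·(1/32) = -4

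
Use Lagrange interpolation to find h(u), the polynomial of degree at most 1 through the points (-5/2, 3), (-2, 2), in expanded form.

L_0(u) = (u + 2) / [-1/2] = -2u - 4
L_1(u) = (u + 5/2) / [1/2] = 2u + 5
h(u) = 3·L_0 + 2·L_1
  3·L_0(u) = -6u - 12
  2·L_1(u) = 4u + 10
Adding term by term: -2u - 2

h(u) = -2u - 2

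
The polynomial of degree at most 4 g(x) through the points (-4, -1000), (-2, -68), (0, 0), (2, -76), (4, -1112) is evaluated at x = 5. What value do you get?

Evaluate each Lagrange basis at x = 5:
L_0(5) = (7)·(5)·(3)·(1)/[(-2)·(-4)·(-6)·(-8)] = 35/128
L_1(5) = (9)·(5)·(3)·(1)/[(2)·(-2)·(-4)·(-6)] = -45/32
L_2(5) = (9)·(7)·(3)·(1)/[(4)·(2)·(-2)·(-4)] = 189/64
L_3(5) = (9)·(7)·(5)·(1)/[(6)·(4)·(2)·(-2)] = -105/32
L_4(5) = (9)·(7)·(5)·(3)/[(8)·(6)·(4)·(2)] = 315/128
Sum: (-1000)·(35/128) + (-68)·(-45/32) + 0 + (-76)·(-105/32) + (-1112)·(315/128) = -2665

-2665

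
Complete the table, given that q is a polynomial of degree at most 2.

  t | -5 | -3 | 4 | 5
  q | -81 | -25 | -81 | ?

-121

The 3 known values determine q uniquely (degree ≤ 2).
L_0(5) = (8)·(1)/[(-2)·(-9)] = 4/9
L_1(5) = (10)·(1)/[(2)·(-7)] = -5/7
L_2(5) = (10)·(8)/[(9)·(7)] = 80/63
Sum: (-81)·(4/9) + (-25)·(-5/7) + (-81)·(80/63) = -121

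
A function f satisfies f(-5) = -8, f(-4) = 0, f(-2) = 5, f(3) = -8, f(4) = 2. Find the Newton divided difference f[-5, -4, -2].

-11/6

f[-5,-4] = (0 - (-8)) / (-4 - (-5)) = 8
f[-4,-2] = (5 - 0) / (-2 - (-4)) = 5/2
f[-5,-4,-2] = (5/2 - 8) / (-2 - (-5)) = -11/6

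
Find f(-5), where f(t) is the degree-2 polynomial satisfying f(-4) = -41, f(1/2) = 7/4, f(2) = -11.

-67

Evaluate each Lagrange basis at t = -5:
L_0(-5) = (-11/2)·(-7)/[(-9/2)·(-6)] = 77/54
L_1(-5) = (-1)·(-7)/[(9/2)·(-3/2)] = -28/27
L_2(-5) = (-1)·(-11/2)/[(6)·(3/2)] = 11/18
Sum: (-41)·(77/54) + 7/4·(-28/27) + (-11)·(11/18) = -67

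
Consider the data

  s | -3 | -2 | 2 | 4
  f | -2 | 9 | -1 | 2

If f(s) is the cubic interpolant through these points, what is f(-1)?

82/7

Evaluate each Lagrange basis at s = -1:
L_0(-1) = (1)·(-3)·(-5)/[(-1)·(-5)·(-7)] = -3/7
L_1(-1) = (2)·(-3)·(-5)/[(1)·(-4)·(-6)] = 5/4
L_2(-1) = (2)·(1)·(-5)/[(5)·(4)·(-2)] = 1/4
L_3(-1) = (2)·(1)·(-3)/[(7)·(6)·(2)] = -1/14
Sum: (-2)·(-3/7) + 9·(5/4) + (-1)·(1/4) + 2·(-1/14) = 82/7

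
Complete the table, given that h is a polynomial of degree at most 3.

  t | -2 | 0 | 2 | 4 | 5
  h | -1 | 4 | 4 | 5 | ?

31/4

The 4 known values determine h uniquely (degree ≤ 3).
Evaluate each Lagrange basis at t = 5:
L_0(5) = (5)·(3)·(1)/[(-2)·(-4)·(-6)] = -5/16
L_1(5) = (7)·(3)·(1)/[(2)·(-2)·(-4)] = 21/16
L_2(5) = (7)·(5)·(1)/[(4)·(2)·(-2)] = -35/16
L_3(5) = (7)·(5)·(3)/[(6)·(4)·(2)] = 35/16
Sum: (-1)·(-5/16) + 4·(21/16) + 4·(-35/16) + 5·(35/16) = 31/4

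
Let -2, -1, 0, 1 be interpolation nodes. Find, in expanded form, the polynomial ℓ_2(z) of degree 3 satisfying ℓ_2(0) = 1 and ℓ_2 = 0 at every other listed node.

ℓ_2(z) = (z + 2)(z + 1)(z - 1) / [(2)·(1)·(-1)]
       = (z^3 + 2z^2 - z - 2) / (-2)

ℓ_2(z) = -(1/2)z^3 - z^2 + (1/2)z + 1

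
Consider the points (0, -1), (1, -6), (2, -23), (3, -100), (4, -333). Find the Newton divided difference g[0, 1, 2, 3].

g[0,1] = (-6 - (-1)) / (1 - 0) = -5
g[1,2] = (-23 - (-6)) / (2 - 1) = -17
g[2,3] = (-100 - (-23)) / (3 - 2) = -77
g[0,1,2] = (-17 - (-5)) / (2 - 0) = -6
g[1,2,3] = (-77 - (-17)) / (3 - 1) = -30
g[0,1,2,3] = (-30 - (-6)) / (3 - 0) = -8

-8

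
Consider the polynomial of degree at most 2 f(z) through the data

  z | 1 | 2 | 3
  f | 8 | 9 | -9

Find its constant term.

-12

L_0(z) = (z - 2)(z - 3) / [2] = (1/2)z^2 - (5/2)z + 3
L_1(z) = (z - 1)(z - 3) / [-1] = -z^2 + 4z - 3
L_2(z) = (z - 1)(z - 2) / [2] = (1/2)z^2 - (3/2)z + 1
f(z) = 8·L_0 + 9·L_1 + (-9)·L_2
Only the constant term is needed; take it from each L_i and combine:
8·(3) + 9·(-3) + (-9)·(1) = -12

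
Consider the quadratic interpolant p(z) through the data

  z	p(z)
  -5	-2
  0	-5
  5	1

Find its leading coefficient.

Build the Lagrange basis polynomials:
L_0(z) = z(z - 5) / [50] = (1/50)z^2 - (1/10)z
L_1(z) = (z + 5)(z - 5) / [-25] = -(1/25)z^2 + 1
L_2(z) = (z + 5)z / [50] = (1/50)z^2 + (1/10)z
p(z) = (-2)·L_0 + (-5)·L_1 + 1·L_2
Only the coefficient of z^2 is needed; take it from each L_i and combine:
(-2)·(1/50) + (-5)·(-1/25) + 1·(1/50) = 9/50

9/50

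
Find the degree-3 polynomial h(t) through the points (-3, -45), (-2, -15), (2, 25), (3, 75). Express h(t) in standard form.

Build the Lagrange basis polynomials:
L_0(t) = (t + 2)(t - 2)(t - 3) / [-30] = -(1/30)t^3 + (1/10)t^2 + (2/15)t - 2/5
L_1(t) = (t + 3)(t - 2)(t - 3) / [20] = (1/20)t^3 - (1/10)t^2 - (9/20)t + 9/10
L_2(t) = (t + 3)(t + 2)(t - 3) / [-20] = -(1/20)t^3 - (1/10)t^2 + (9/20)t + 9/10
L_3(t) = (t + 3)(t + 2)(t - 2) / [30] = (1/30)t^3 + (1/10)t^2 - (2/15)t - 2/5
h(t) = (-45)·L_0 + (-15)·L_1 + 25·L_2 + 75·L_3
  (-45)·L_0(t) = (3/2)t^3 - (9/2)t^2 - 6t + 18
  (-15)·L_1(t) = -(3/4)t^3 + (3/2)t^2 + (27/4)t - 27/2
  25·L_2(t) = -(5/4)t^3 - (5/2)t^2 + (45/4)t + 45/2
  75·L_3(t) = (5/2)t^3 + (15/2)t^2 - 10t - 30
Adding term by term: 2t^3 + 2t^2 + 2t - 3

h(t) = 2t^3 + 2t^2 + 2t - 3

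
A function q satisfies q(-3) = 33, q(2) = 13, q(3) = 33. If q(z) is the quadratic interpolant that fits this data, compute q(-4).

Using Newton's divided-difference form:
q[-3,2] = (13 - 33) / (2 - (-3)) = -4
q[2,3] = (33 - 13) / (3 - 2) = 20
q[-3,2,3] = (20 - (-4)) / (3 - (-3)) = 4
q(-4) = 33 + (-4)·(-1) + 4·(-1)·(-6) = 61

61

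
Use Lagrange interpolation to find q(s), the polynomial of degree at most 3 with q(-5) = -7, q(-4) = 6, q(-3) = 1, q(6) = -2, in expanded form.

L_0(s) = (s + 4)(s + 3)(s - 6) / [-22] = -(1/22)s^3 - (1/22)s^2 + (15/11)s + 36/11
L_1(s) = (s + 5)(s + 3)(s - 6) / [10] = (1/10)s^3 + (1/5)s^2 - (33/10)s - 9
L_2(s) = (s + 5)(s + 4)(s - 6) / [-18] = -(1/18)s^3 - (1/6)s^2 + (17/9)s + 20/3
L_3(s) = (s + 5)(s + 4)(s + 3) / [990] = (1/990)s^3 + (2/165)s^2 + (47/990)s + 2/33
q(s) = (-7)·L_0 + 6·L_1 + 1·L_2 + (-2)·L_3
  (-7)·L_0(s) = (7/22)s^3 + (7/22)s^2 - (105/11)s - 252/11
  6·L_1(s) = (3/5)s^3 + (6/5)s^2 - (99/5)s - 54
  1·L_2(s) = -(1/18)s^3 - (1/6)s^2 + (17/9)s + 20/3
  (-2)·L_3(s) = -(1/495)s^3 - (4/165)s^2 - (47/495)s - 4/33
Adding term by term: (142/165)s^3 + (73/55)s^2 - (4546/165)s - 774/11

q(s) = (142/165)s^3 + (73/55)s^2 - (4546/165)s - 774/11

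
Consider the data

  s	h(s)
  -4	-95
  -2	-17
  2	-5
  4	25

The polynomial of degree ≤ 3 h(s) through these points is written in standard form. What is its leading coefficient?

Build the Lagrange basis polynomials:
L_0(s) = (s + 2)(s - 2)(s - 4) / [-96] = -(1/96)s^3 + (1/24)s^2 + (1/24)s - 1/6
L_1(s) = (s + 4)(s - 2)(s - 4) / [48] = (1/48)s^3 - (1/24)s^2 - (1/3)s + 2/3
L_2(s) = (s + 4)(s + 2)(s - 4) / [-48] = -(1/48)s^3 - (1/24)s^2 + (1/3)s + 2/3
L_3(s) = (s + 4)(s + 2)(s - 2) / [96] = (1/96)s^3 + (1/24)s^2 - (1/24)s - 1/6
h(s) = (-95)·L_0 + (-17)·L_1 + (-5)·L_2 + 25·L_3
Only the coefficient of s^3 is needed; take it from each L_i and combine:
(-95)·(-1/96) + (-17)·(1/48) + (-5)·(-1/48) + 25·(1/96) = 1

1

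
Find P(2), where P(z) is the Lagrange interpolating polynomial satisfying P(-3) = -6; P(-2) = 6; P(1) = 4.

-28/3

Evaluate each Lagrange basis at z = 2:
L_0(2) = (4)·(1)/[(-1)·(-4)] = 1
L_1(2) = (5)·(1)/[(1)·(-3)] = -5/3
L_2(2) = (5)·(4)/[(4)·(3)] = 5/3
Sum: (-6)·(1) + 6·(-5/3) + 4·(5/3) = -28/3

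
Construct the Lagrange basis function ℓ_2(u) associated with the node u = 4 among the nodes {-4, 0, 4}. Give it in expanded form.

ℓ_2(u) = (u + 4)u / [(8)·(4)]
       = (u^2 + 4u) / (32)

ℓ_2(u) = (1/32)u^2 + (1/8)u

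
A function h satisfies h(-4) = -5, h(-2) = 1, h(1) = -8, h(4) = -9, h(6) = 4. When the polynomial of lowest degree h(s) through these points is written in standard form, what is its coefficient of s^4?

Build the Lagrange basis polynomials:
L_0(s) = (s + 2)(s - 1)(s - 4)(s - 6) / [800] = (1/800)s^4 - (9/800)s^3 + (3/200)s^2 + (11/200)s - 3/50
L_1(s) = (s + 4)(s - 1)(s - 4)(s - 6) / [-288] = -(1/288)s^4 + (7/288)s^3 + (5/144)s^2 - (7/18)s + 1/3
L_2(s) = (s + 4)(s + 2)(s - 4)(s - 6) / [225] = (1/225)s^4 - (4/225)s^3 - (28/225)s^2 + (64/225)s + 64/75
L_3(s) = (s + 4)(s + 2)(s - 1)(s - 6) / [-288] = -(1/288)s^4 + (1/288)s^3 + (7/72)s^2 + (5/72)s - 1/6
L_4(s) = (s + 4)(s + 2)(s - 1)(s - 4) / [800] = (1/800)s^4 + (1/800)s^3 - (9/400)s^2 - (1/50)s + 1/25
h(s) = (-5)·L_0 + 1·L_1 + (-8)·L_2 + (-9)·L_3 + 4·L_4
Only the coefficient of s^4 is needed; take it from each L_i and combine:
(-5)·(1/800) + 1·(-1/288) + (-8)·(1/225) + (-9)·(-1/288) + 4·(1/800) = -13/1440

-13/1440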